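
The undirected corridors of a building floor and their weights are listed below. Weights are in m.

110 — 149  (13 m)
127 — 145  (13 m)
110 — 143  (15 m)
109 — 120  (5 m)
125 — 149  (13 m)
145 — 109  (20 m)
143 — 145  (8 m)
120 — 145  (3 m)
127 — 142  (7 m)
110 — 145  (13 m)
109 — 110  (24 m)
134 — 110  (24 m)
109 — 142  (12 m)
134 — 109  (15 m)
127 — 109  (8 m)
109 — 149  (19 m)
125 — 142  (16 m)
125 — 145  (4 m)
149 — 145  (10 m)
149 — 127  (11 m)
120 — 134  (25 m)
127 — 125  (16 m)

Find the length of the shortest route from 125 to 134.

27 m

Candidate routes:
125–145–120–109–134: 4+3+5+15 = 27
125–145–109–134: 4+20+15 = 39
125–127–109–134: 16+8+15 = 39
125–145–120–134: 4+3+25 = 32
Cheapest is 125–145–120–109–134 at 27 m.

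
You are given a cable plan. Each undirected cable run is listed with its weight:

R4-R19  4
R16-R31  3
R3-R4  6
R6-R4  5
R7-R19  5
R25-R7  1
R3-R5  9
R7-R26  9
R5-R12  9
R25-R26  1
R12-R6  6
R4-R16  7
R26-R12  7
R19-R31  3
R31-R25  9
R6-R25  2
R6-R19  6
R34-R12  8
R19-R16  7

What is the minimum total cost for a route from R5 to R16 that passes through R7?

Shortest R5→R7: R5–R12–R6–R25–R7 = 18
Best R7 to R16: R7–R19–R31–R16 costing 11
Total via R7: 18 + 11 = 29.

29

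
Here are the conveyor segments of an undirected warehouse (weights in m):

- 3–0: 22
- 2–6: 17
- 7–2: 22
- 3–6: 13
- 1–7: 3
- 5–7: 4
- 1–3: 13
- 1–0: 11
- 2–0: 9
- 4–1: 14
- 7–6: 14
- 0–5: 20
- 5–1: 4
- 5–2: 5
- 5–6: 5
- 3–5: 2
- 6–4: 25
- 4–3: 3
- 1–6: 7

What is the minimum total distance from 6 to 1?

Enumerating some paths:
6 - 5 - 1: 5+4 = 9
6 - 1: 7 = 7
Cheapest is 6 - 1 at 7 m.

7 m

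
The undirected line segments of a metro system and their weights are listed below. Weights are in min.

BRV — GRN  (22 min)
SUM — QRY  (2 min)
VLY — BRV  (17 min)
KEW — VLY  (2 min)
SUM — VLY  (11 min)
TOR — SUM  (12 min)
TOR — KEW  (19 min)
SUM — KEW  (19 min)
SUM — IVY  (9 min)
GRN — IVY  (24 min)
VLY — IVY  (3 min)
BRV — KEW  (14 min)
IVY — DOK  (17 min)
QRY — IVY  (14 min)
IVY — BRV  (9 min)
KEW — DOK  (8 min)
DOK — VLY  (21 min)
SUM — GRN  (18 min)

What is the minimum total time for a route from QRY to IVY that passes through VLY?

16 min

Shortest QRY→VLY: QRY → SUM → VLY = 13
Best VLY to IVY: VLY → IVY costing 3
Total via VLY: 13 + 3 = 16 min.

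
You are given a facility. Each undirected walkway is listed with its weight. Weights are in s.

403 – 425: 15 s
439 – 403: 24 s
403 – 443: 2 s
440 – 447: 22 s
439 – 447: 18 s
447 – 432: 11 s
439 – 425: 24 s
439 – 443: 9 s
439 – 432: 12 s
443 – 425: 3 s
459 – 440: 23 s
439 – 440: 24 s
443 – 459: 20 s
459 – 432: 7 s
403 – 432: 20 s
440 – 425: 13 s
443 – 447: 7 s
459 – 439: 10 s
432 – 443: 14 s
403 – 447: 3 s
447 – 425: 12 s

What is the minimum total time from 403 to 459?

Settle nodes by increasing distance from 403:
403: 0
443: 2  (via 403)
447: 3  (via 403)
425: 5  (via 443)
439: 11  (via 443)
432: 14  (via 447)
440: 18  (via 425)
459: 21  (via 439)
Shortest route: 403–443–439–459 = 21 s.

21 s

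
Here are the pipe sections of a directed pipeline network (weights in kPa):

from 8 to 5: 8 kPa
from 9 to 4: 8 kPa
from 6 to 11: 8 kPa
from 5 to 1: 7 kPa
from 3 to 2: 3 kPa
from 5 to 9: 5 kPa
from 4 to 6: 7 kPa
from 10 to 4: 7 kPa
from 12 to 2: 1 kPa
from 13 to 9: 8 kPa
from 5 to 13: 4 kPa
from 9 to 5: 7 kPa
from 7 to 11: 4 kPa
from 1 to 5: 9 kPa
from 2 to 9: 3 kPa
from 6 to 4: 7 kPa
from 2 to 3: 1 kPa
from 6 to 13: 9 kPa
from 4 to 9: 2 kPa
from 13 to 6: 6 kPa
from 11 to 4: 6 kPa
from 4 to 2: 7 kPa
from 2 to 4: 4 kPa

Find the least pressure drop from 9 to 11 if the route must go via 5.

Best 9 to 5: 9 → 5 costing 7
Best 5 to 11: 5 → 13 → 6 → 11 costing 18
Total via 5: 7 + 18 = 25 kPa.

25 kPa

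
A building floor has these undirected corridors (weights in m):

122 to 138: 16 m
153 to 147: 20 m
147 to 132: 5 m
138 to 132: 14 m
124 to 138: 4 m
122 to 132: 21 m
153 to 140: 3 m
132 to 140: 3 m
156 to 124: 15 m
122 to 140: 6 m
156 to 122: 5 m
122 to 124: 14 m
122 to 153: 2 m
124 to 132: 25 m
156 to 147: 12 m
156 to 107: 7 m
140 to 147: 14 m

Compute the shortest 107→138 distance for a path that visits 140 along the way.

Shortest 107→140: 107–156–122–153–140 = 17
Best 140 to 138: 140–132–138 costing 17
Total via 140: 17 + 17 = 34 m.

34 m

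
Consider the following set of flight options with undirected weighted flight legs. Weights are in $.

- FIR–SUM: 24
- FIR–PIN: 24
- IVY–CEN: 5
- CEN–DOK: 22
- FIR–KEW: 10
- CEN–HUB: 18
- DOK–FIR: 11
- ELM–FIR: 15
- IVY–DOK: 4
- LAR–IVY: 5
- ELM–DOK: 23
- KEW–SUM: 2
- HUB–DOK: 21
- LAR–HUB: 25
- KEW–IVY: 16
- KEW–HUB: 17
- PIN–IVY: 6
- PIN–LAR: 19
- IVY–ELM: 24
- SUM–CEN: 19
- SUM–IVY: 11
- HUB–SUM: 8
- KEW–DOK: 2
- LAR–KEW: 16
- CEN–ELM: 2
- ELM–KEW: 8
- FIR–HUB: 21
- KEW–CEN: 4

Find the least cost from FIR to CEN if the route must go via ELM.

$17

Shortest FIR→ELM: FIR–ELM = 15
Best ELM to CEN: ELM–CEN costing 2
Total via ELM: 15 + 2 = $17.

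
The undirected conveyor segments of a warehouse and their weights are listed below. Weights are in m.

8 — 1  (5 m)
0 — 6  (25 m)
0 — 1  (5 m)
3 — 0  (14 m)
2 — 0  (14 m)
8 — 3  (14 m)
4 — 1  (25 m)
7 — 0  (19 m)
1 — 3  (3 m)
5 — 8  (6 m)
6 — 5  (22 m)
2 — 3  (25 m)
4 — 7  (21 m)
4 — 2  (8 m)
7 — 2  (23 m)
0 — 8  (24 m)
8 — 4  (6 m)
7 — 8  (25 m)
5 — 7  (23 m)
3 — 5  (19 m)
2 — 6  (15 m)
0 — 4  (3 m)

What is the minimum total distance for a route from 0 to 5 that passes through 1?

Shortest 0→1: 0 → 1 = 5
Shortest 1→5: 1 → 8 → 5 = 11
Total via 1: 5 + 11 = 16 m.

16 m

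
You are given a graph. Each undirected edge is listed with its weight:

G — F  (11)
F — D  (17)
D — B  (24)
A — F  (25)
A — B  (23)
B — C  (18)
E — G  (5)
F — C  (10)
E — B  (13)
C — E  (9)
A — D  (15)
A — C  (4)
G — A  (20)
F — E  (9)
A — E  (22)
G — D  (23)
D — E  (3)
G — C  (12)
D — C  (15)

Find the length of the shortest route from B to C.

18

Compare a few routes:
B - A - C: 23+4 = 27
B - C: 18 = 18
B - E - C: 13+9 = 22
B - E - G - C: 13+5+12 = 30
Cheapest is B - C at 18.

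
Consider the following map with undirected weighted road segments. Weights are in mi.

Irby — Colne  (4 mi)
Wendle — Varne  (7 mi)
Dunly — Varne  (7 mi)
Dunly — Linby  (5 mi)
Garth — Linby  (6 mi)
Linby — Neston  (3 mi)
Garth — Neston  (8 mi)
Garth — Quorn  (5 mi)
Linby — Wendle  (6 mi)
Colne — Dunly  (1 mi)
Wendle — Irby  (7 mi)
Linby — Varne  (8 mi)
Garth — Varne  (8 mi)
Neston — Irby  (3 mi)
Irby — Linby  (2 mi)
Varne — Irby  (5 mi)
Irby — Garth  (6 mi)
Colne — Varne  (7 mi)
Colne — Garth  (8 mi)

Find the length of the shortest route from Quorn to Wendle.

17 mi

Settle nodes by increasing distance from Quorn:
Quorn: 0
Garth: 5  (via Quorn)
Irby: 11  (via Garth)
Linby: 11  (via Garth)
Colne: 13  (via Garth)
Varne: 13  (via Garth)
Neston: 13  (via Garth)
Dunly: 14  (via Colne)
Wendle: 17  (via Linby)
Shortest route: Quorn–Garth–Linby–Wendle = 17 mi.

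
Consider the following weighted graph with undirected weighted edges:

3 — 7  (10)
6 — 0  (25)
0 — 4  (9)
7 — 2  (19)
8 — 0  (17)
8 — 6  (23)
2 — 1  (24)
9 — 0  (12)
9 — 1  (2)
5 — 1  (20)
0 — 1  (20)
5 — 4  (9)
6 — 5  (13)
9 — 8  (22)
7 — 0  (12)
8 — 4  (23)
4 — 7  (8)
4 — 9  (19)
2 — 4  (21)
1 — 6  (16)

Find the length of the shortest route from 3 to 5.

27

Compare a few routes:
3 - 7 - 0 - 9 - 1 - 5: 10+12+12+2+20 = 56
3 - 7 - 0 - 4 - 5: 10+12+9+9 = 40
3 - 7 - 4 - 5: 10+8+9 = 27
Cheapest is 3 - 7 - 4 - 5 at 27.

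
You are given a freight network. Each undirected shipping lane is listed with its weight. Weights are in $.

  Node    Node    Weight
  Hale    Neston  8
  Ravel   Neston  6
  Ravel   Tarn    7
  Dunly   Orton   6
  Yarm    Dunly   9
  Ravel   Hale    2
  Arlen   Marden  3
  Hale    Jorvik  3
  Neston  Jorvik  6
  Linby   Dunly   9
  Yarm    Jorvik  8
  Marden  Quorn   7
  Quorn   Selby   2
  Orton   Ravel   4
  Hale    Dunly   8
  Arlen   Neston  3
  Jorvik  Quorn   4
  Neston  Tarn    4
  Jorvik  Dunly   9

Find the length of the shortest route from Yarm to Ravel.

Candidate routes:
Yarm → Jorvik → Hale → Ravel: 8+3+2 = 13
Yarm → Dunly → Orton → Ravel: 9+6+4 = 19
Yarm → Dunly → Hale → Ravel: 9+8+2 = 19
Cheapest is Yarm → Jorvik → Hale → Ravel at $13.

$13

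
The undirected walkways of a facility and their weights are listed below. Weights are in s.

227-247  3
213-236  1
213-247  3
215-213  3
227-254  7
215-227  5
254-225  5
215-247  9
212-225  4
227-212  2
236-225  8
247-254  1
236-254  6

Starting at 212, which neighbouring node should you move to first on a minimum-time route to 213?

227

Enumerating some paths:
212 - 227 - 247 - 213: 2+3+3 = 8
212 - 225 - 254 - 247 - 213: 4+5+1+3 = 13
212 - 227 - 215 - 213: 2+5+3 = 10
212 - 225 - 236 - 213: 4+8+1 = 13
The minimum is 8 s via 212 - 227 - 247 - 213.
So from 212 the first move is to 227.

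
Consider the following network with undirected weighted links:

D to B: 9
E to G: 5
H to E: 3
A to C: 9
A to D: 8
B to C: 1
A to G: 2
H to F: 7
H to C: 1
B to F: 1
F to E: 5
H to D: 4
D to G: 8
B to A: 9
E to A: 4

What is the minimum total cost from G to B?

Compare a few routes:
G → A → B: 2+9 = 11
G → E → F → B: 5+5+1 = 11
G → E → H → C → B: 5+3+1+1 = 10
Cheapest is G → E → H → C → B at 10.

10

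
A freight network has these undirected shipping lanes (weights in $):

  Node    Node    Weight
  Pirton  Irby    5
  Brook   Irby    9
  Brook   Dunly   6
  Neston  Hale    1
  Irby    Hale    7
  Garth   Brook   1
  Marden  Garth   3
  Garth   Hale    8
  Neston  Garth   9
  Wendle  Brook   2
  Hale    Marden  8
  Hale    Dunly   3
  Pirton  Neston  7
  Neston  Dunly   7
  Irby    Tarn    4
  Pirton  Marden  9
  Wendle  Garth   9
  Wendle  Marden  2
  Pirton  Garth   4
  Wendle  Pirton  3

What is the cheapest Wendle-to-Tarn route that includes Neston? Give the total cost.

Shortest Wendle→Neston: Wendle–Pirton–Neston = 10
Shortest Neston→Tarn: Neston–Hale–Irby–Tarn = 12
Total via Neston: 10 + 12 = $22.

$22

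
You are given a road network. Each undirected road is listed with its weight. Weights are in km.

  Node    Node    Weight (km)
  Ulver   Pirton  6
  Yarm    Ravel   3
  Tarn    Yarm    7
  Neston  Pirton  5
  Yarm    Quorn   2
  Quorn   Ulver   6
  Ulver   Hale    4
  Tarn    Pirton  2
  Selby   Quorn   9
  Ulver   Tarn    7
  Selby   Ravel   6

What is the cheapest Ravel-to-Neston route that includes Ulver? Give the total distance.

Shortest Ravel→Ulver: Ravel → Yarm → Quorn → Ulver = 11
Best Ulver to Neston: Ulver → Pirton → Neston costing 11
Total via Ulver: 11 + 11 = 22 km.

22 km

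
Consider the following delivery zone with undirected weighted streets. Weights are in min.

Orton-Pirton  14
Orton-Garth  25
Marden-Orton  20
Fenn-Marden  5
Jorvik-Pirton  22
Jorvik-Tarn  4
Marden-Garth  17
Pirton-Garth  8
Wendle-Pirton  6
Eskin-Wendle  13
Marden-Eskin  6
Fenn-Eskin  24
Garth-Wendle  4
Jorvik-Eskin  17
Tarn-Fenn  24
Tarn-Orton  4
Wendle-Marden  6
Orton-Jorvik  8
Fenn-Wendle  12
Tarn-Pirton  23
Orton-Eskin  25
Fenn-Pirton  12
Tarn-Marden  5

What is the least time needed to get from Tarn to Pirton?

17 min

Settle nodes by increasing distance from Tarn:
Tarn: 0
Jorvik: 4  (via Tarn)
Orton: 4  (via Tarn)
Marden: 5  (via Tarn)
Fenn: 10  (via Marden)
Wendle: 11  (via Marden)
Eskin: 11  (via Marden)
Garth: 15  (via Wendle)
Pirton: 17  (via Wendle)
Shortest route: Tarn → Marden → Wendle → Pirton = 17 min.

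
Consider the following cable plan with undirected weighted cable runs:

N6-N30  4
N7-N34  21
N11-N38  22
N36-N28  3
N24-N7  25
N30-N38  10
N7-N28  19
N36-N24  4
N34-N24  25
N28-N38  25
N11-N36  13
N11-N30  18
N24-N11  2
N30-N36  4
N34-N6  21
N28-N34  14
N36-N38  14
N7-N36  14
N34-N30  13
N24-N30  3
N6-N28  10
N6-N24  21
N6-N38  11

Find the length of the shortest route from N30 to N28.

7

Running Dijkstra from N30:
N30: 0
N24: 3  (via N30)
N36: 4  (via N30)
N6: 4  (via N30)
N11: 5  (via N24)
N28: 7  (via N36)
Shortest route: N30–N36–N28 = 7.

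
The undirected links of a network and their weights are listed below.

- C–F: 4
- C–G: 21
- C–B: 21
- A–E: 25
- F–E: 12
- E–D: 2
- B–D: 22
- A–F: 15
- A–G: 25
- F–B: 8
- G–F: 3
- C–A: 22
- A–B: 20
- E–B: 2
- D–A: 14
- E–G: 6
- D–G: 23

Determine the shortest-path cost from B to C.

12

Shortest distances from B:
B: 0
E: 2  (via B)
D: 4  (via E)
F: 8  (via B)
G: 8  (via E)
C: 12  (via F)
Shortest route: B–F–C = 12.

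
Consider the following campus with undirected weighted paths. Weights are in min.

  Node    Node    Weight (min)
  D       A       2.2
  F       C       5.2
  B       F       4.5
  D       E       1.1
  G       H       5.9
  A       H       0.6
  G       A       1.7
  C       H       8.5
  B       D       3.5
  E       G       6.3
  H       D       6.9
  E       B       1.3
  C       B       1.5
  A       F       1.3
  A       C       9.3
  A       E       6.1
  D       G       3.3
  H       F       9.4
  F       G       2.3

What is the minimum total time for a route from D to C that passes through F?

Best D to F: D–A–F costing 3.5
Best F to C: F–C costing 5.2
Total via F: 3.5 + 5.2 = 8.7 min.

8.7 min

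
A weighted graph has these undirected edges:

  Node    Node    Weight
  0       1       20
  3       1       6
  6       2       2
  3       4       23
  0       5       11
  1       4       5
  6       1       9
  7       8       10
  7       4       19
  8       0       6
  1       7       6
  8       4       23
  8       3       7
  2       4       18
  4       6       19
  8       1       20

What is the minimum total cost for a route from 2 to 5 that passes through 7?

44

Shortest 2→7: 2–6–1–7 = 17
Best 7 to 5: 7–8–0–5 costing 27
Total via 7: 17 + 27 = 44.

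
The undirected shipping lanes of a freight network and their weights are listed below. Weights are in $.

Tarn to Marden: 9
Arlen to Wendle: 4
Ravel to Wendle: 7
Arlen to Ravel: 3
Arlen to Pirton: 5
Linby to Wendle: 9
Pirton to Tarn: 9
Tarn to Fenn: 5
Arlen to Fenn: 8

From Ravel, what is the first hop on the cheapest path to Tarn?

Candidate routes:
Ravel - Arlen - Pirton - Tarn: 3+5+9 = 17
Ravel - Wendle - Arlen - Fenn - Tarn: 7+4+8+5 = 24
Ravel - Arlen - Fenn - Tarn: 3+8+5 = 16
Cheapest is Ravel - Arlen - Fenn - Tarn at $16.
So from Ravel the first move is to Arlen.

Arlen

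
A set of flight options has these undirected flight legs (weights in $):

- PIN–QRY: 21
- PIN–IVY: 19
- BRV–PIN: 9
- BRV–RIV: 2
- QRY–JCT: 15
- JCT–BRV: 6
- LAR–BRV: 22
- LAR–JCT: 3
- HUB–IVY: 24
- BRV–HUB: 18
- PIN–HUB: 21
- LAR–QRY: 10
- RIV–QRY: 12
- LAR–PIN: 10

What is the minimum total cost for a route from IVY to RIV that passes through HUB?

$44

Best IVY to HUB: IVY–HUB costing 24
Shortest HUB→RIV: HUB–BRV–RIV = 20
Total via HUB: 24 + 20 = $44.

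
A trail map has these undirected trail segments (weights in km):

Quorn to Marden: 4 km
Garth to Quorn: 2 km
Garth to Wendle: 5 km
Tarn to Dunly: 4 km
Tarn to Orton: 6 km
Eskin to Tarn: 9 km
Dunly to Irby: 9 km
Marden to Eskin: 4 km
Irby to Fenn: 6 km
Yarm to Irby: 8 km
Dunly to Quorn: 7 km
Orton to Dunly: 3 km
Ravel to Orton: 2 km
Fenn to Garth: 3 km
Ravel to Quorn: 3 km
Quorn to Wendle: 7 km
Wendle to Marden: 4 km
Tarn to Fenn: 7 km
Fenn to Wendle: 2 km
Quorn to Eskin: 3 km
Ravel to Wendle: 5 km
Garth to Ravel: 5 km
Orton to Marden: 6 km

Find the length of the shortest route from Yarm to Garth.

17 km

Running Dijkstra from Yarm:
Yarm: 0
Irby: 8  (via Yarm)
Fenn: 14  (via Irby)
Wendle: 16  (via Fenn)
Dunly: 17  (via Irby)
Garth: 17  (via Fenn)
Shortest route: Yarm → Irby → Fenn → Garth = 17 km.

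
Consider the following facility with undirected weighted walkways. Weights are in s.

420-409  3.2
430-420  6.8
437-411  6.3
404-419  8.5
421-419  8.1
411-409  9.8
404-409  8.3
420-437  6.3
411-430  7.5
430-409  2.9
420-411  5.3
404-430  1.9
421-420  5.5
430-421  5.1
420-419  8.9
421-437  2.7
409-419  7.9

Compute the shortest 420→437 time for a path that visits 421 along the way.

Shortest 420→421: 420 → 421 = 5.5
Best 421 to 437: 421 → 437 costing 2.7
Total via 421: 5.5 + 2.7 = 8.2 s.

8.2 s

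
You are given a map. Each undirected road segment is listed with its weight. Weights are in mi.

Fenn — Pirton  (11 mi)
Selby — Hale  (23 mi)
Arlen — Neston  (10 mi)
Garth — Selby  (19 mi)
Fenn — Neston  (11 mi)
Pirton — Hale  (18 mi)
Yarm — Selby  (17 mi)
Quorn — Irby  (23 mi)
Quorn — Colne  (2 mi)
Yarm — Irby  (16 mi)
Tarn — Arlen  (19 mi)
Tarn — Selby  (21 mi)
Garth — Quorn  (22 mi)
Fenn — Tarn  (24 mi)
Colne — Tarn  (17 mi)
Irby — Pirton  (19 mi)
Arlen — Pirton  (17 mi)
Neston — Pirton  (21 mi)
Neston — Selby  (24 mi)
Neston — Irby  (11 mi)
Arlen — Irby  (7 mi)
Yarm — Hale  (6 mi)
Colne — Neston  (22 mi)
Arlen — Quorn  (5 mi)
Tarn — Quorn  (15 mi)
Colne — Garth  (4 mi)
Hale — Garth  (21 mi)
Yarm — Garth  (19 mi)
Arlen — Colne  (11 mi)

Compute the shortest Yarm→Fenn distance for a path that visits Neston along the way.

38 mi

Best Yarm to Neston: Yarm–Irby–Neston costing 27
Best Neston to Fenn: Neston–Fenn costing 11
Total via Neston: 27 + 11 = 38 mi.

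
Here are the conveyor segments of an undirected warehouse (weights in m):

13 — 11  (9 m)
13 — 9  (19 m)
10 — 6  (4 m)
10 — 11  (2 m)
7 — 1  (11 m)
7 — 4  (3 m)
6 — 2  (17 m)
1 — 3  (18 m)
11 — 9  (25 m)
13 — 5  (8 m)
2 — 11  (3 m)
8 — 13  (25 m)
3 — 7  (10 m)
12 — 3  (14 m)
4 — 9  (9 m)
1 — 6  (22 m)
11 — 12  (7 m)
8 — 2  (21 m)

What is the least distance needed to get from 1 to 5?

45 m

Running Dijkstra from 1:
1: 0
7: 11  (via 1)
4: 14  (via 7)
3: 18  (via 1)
6: 22  (via 1)
9: 23  (via 4)
10: 26  (via 6)
11: 28  (via 10)
2: 31  (via 11)
12: 32  (via 3)
13: 37  (via 11)
5: 45  (via 13)
Shortest route: 1 → 6 → 10 → 11 → 13 → 5 = 45 m.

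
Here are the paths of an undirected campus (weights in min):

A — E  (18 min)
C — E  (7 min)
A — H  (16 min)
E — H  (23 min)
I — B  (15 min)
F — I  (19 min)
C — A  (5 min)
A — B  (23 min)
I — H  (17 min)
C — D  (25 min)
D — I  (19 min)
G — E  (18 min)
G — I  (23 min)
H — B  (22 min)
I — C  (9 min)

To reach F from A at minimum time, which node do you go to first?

Candidate routes:
A → C → I → F: 5+9+19 = 33
A → H → I → F: 16+17+19 = 52
A → E → C → I → F: 18+7+9+19 = 53
Cheapest is A → C → I → F at 33 min.
So from A the first move is to C.

C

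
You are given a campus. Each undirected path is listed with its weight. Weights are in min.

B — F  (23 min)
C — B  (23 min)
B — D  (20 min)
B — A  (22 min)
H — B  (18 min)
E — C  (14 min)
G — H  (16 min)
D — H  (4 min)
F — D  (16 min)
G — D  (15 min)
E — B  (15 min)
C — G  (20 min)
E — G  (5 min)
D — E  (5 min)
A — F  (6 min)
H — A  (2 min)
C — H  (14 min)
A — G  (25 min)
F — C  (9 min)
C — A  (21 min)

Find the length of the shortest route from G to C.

Settle nodes by increasing distance from G:
G: 0
E: 5  (via G)
D: 10  (via E)
H: 14  (via D)
A: 16  (via H)
C: 19  (via E)
Shortest route: G → E → C = 19 min.

19 min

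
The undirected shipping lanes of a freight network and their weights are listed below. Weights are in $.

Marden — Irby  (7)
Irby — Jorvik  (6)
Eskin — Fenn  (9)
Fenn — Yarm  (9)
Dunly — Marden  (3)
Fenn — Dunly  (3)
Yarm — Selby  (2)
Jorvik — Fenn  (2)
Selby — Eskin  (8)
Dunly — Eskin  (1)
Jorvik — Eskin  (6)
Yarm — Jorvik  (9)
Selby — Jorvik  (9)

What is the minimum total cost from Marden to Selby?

Settle nodes by increasing distance from Marden:
Marden: 0
Dunly: 3  (via Marden)
Eskin: 4  (via Dunly)
Fenn: 6  (via Dunly)
Irby: 7  (via Marden)
Jorvik: 8  (via Fenn)
Selby: 12  (via Eskin)
Shortest route: Marden–Dunly–Eskin–Selby = $12.

$12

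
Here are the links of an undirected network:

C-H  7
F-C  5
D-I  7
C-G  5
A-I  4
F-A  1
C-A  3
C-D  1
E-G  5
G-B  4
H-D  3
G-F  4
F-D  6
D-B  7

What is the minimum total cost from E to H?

Running Dijkstra from E:
E: 0
G: 5  (via E)
B: 9  (via G)
F: 9  (via G)
A: 10  (via F)
C: 10  (via G)
D: 11  (via C)
H: 14  (via D)
Shortest route: E → G → C → D → H = 14.

14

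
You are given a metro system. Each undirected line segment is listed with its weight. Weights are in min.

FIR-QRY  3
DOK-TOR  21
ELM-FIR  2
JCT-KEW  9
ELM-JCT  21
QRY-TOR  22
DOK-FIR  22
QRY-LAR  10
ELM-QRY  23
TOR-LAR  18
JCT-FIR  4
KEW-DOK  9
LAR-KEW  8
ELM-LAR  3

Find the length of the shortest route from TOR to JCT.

Compare a few routes:
TOR → LAR → ELM → FIR → JCT: 18+3+2+4 = 27
TOR → QRY → FIR → JCT: 22+3+4 = 29
TOR → LAR → QRY → FIR → JCT: 18+10+3+4 = 35
Cheapest is TOR → LAR → ELM → FIR → JCT at 27 min.

27 min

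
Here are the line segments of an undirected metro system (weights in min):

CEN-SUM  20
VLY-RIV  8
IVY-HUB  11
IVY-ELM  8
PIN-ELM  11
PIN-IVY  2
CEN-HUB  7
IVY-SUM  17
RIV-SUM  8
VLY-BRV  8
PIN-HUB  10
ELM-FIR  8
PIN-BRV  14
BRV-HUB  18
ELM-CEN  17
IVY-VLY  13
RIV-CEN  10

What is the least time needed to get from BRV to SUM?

Settle nodes by increasing distance from BRV:
BRV: 0
VLY: 8  (via BRV)
PIN: 14  (via BRV)
RIV: 16  (via VLY)
IVY: 16  (via PIN)
HUB: 18  (via BRV)
ELM: 24  (via IVY)
SUM: 24  (via RIV)
Shortest route: BRV–VLY–RIV–SUM = 24 min.

24 min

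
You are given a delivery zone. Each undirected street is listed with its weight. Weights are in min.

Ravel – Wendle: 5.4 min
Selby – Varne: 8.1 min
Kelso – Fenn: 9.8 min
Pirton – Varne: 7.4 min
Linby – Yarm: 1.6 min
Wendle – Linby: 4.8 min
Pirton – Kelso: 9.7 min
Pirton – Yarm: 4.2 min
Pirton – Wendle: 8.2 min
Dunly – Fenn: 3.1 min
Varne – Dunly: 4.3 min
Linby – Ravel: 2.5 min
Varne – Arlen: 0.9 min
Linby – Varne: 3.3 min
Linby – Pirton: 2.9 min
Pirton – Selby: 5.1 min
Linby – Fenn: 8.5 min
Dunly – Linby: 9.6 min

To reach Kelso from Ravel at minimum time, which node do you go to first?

Compare a few routes:
Ravel–Linby–Yarm–Pirton–Kelso: 2.5+1.6+4.2+9.7 = 18
Ravel–Linby–Pirton–Kelso: 2.5+2.9+9.7 = 15.1
Cheapest is Ravel–Linby–Pirton–Kelso at 15.1 min.
So from Ravel the first move is to Linby.

Linby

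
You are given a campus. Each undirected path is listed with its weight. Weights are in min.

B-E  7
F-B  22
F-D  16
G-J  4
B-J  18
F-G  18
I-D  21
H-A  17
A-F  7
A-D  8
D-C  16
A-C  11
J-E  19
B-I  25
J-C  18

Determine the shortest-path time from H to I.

46 min

Candidate routes:
H - A - F - D - I: 17+7+16+21 = 61
H - A - D - I: 17+8+21 = 46
Cheapest is H - A - D - I at 46 min.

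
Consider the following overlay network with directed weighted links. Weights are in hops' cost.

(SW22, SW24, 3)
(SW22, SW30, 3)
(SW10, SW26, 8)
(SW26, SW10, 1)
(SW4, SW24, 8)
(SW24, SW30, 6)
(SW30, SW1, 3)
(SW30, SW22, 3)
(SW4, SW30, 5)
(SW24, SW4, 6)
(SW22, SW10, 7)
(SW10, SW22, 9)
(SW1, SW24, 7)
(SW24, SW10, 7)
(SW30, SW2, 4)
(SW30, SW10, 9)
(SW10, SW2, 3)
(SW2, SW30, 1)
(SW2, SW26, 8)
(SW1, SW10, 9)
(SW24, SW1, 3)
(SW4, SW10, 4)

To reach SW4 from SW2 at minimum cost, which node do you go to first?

Enumerating some paths:
SW2–SW26–SW10–SW22–SW24–SW4: 8+1+9+3+6 = 27
SW2–SW30–SW22–SW24–SW4: 1+3+3+6 = 13
SW2–SW30–SW1–SW24–SW4: 1+3+7+6 = 17
The minimum is 13 hops' cost via SW2–SW30–SW22–SW24–SW4.
So from SW2 the first move is to SW30.

SW30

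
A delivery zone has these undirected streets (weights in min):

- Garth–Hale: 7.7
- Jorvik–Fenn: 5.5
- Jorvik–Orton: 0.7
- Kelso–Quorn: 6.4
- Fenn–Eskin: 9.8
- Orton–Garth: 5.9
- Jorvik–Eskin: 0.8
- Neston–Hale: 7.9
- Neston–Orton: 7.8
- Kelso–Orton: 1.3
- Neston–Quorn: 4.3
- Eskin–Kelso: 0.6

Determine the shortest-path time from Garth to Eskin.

7.4 min

Settle nodes by increasing distance from Garth:
Garth: 0
Orton: 5.9  (via Garth)
Jorvik: 6.6  (via Orton)
Kelso: 7.2  (via Orton)
Eskin: 7.4  (via Jorvik)
Shortest route: Garth → Orton → Jorvik → Eskin = 7.4 min.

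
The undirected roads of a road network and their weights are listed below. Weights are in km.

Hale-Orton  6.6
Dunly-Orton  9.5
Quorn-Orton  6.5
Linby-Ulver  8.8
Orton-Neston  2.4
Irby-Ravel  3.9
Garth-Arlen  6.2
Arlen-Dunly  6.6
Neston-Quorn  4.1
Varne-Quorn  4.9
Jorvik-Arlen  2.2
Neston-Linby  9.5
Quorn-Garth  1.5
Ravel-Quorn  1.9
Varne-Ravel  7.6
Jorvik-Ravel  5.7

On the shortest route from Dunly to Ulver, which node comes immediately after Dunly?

Enumerating some paths:
Dunly → Arlen → Garth → Quorn → Neston → Linby → Ulver: 6.6+6.2+1.5+4.1+9.5+8.8 = 36.7
Dunly → Orton → Quorn → Neston → Linby → Ulver: 9.5+6.5+4.1+9.5+8.8 = 38.4
Dunly → Orton → Neston → Linby → Ulver: 9.5+2.4+9.5+8.8 = 30.2
The minimum is 30.2 km via Dunly → Orton → Neston → Linby → Ulver.
So from Dunly the first move is to Orton.

Orton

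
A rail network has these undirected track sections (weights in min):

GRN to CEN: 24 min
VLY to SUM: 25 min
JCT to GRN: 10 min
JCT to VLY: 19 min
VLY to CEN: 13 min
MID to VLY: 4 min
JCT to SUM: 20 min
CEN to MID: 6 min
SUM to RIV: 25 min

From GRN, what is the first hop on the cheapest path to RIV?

JCT

Candidate routes:
GRN → JCT → VLY → SUM → RIV: 10+19+25+25 = 79
GRN → JCT → SUM → RIV: 10+20+25 = 55
GRN → CEN → MID → VLY → SUM → RIV: 24+6+4+25+25 = 84
Cheapest is GRN → JCT → SUM → RIV at 55 min.
So from GRN the first move is to JCT.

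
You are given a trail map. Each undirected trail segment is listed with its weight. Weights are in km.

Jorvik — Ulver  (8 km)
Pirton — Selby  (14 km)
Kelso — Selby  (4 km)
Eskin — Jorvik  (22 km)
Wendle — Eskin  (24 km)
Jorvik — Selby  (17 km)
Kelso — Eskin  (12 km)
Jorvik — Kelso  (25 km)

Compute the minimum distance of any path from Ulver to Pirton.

Candidate routes:
Ulver - Jorvik - Kelso - Selby - Pirton: 8+25+4+14 = 51
Ulver - Jorvik - Selby - Pirton: 8+17+14 = 39
The minimum is 39 km via Ulver - Jorvik - Selby - Pirton.

39 km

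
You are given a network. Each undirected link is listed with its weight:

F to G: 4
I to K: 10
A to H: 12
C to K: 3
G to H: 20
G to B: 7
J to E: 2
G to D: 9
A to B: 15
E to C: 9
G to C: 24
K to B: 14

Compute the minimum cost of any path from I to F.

Candidate routes:
I–K–B–A–H–G–F: 10+14+15+12+20+4 = 75
I–K–B–G–F: 10+14+7+4 = 35
I–K–C–G–F: 10+3+24+4 = 41
Cheapest is I–K–B–G–F at 35.

35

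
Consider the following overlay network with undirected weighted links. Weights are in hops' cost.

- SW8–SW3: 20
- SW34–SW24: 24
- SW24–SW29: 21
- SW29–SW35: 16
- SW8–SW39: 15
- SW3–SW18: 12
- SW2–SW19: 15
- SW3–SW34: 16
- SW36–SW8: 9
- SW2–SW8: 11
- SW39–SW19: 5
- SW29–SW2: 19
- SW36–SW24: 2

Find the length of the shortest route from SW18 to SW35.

78 hops' cost

Shortest distances from SW18:
SW18: 0
SW3: 12  (via SW18)
SW34: 28  (via SW3)
SW8: 32  (via SW3)
SW36: 41  (via SW8)
SW2: 43  (via SW8)
SW24: 43  (via SW36)
SW39: 47  (via SW8)
SW19: 52  (via SW39)
SW29: 62  (via SW2)
SW35: 78  (via SW29)
Shortest route: SW18–SW3–SW8–SW2–SW29–SW35 = 78 hops' cost.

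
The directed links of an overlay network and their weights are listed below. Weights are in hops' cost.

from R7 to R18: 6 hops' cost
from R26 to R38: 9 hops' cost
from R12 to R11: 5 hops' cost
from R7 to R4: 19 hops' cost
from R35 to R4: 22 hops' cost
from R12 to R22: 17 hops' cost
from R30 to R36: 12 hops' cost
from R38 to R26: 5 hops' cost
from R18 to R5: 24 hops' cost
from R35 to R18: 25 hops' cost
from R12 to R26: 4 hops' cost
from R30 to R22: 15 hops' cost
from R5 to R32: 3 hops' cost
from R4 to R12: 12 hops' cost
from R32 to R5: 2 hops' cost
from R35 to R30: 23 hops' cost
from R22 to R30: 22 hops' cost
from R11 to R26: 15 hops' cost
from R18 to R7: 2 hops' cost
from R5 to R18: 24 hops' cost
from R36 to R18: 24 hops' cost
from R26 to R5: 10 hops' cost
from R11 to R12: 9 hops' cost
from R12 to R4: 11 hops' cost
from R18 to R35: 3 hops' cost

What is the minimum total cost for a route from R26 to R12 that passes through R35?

71 hops' cost

Best R26 to R35: R26 → R5 → R18 → R35 costing 37
Best R35 to R12: R35 → R4 → R12 costing 34
Total via R35: 37 + 34 = 71 hops' cost.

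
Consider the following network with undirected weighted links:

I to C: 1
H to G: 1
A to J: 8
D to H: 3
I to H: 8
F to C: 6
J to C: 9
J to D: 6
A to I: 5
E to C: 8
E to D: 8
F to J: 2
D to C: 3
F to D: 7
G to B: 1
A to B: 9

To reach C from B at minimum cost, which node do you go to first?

Candidate routes:
B → G → H → I → C: 1+1+8+1 = 11
B → A → I → C: 9+5+1 = 15
B → G → H → D → C: 1+1+3+3 = 8
Cheapest is B → G → H → D → C at 8.
So from B the first move is to G.

G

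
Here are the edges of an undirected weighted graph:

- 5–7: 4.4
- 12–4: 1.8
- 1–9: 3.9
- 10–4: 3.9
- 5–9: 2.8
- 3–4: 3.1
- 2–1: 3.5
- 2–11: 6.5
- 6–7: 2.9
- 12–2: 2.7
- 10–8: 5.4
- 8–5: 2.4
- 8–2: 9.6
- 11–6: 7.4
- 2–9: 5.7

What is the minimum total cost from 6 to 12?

Running Dijkstra from 6:
6: 0
7: 2.9  (via 6)
5: 7.3  (via 7)
11: 7.4  (via 6)
8: 9.7  (via 5)
9: 10.1  (via 5)
2: 13.9  (via 11)
1: 14  (via 9)
10: 15.1  (via 8)
12: 16.6  (via 2)
Shortest route: 6–11–2–12 = 16.6.

16.6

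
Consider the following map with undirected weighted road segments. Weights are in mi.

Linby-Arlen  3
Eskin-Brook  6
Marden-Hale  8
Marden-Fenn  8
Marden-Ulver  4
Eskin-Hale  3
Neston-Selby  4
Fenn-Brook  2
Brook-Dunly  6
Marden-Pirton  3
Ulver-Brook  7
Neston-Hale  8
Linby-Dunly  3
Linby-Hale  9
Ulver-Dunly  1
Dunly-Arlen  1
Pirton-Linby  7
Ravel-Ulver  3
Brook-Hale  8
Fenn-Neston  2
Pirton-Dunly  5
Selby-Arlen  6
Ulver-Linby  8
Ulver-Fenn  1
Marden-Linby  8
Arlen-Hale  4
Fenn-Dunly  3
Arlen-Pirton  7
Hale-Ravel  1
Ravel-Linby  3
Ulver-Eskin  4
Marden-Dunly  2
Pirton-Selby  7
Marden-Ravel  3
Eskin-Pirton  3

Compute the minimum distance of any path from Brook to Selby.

Shortest distances from Brook:
Brook: 0
Fenn: 2  (via Brook)
Ulver: 3  (via Fenn)
Neston: 4  (via Fenn)
Dunly: 4  (via Ulver)
Arlen: 5  (via Dunly)
Eskin: 6  (via Brook)
Ravel: 6  (via Ulver)
Marden: 6  (via Dunly)
Linby: 7  (via Dunly)
Hale: 7  (via Ravel)
Selby: 8  (via Neston)
Shortest route: Brook → Fenn → Neston → Selby = 8 mi.

8 mi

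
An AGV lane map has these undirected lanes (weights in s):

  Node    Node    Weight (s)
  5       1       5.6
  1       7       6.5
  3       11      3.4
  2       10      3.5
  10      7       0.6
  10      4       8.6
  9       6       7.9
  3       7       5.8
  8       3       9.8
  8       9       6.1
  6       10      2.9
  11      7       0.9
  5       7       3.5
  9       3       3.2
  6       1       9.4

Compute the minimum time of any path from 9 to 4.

Enumerating some paths:
9 - 3 - 7 - 10 - 4: 3.2+5.8+0.6+8.6 = 18.2
9 - 3 - 11 - 7 - 10 - 4: 3.2+3.4+0.9+0.6+8.6 = 16.7
Cheapest is 9 - 3 - 11 - 7 - 10 - 4 at 16.7 s.

16.7 s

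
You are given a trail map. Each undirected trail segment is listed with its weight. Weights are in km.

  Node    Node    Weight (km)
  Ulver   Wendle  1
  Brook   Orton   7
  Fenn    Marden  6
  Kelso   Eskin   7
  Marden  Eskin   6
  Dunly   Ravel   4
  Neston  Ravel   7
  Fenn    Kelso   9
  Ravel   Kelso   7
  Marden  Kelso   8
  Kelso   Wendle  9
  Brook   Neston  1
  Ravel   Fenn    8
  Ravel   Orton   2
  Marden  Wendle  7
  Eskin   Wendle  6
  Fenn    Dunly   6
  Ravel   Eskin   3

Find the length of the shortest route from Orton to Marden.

Compare a few routes:
Orton → Ravel → Eskin → Marden: 2+3+6 = 11
Orton → Ravel → Fenn → Marden: 2+8+6 = 16
Cheapest is Orton → Ravel → Eskin → Marden at 11 km.

11 km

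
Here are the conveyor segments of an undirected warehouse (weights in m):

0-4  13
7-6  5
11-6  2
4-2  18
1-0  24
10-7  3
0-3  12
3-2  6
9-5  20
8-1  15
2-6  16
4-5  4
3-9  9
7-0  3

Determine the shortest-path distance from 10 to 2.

Running Dijkstra from 10:
10: 0
7: 3  (via 10)
0: 6  (via 7)
6: 8  (via 7)
11: 10  (via 6)
3: 18  (via 0)
4: 19  (via 0)
5: 23  (via 4)
2: 24  (via 6)
Shortest route: 10–7–6–2 = 24 m.

24 m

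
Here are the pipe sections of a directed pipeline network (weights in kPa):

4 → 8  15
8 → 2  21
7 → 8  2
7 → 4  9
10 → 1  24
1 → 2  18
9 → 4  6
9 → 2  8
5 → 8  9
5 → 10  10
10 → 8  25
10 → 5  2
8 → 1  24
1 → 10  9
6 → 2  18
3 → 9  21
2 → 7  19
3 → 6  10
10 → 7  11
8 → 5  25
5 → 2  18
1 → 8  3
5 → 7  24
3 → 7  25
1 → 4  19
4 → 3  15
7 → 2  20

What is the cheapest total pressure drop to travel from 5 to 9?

Compare a few routes:
5 → 7 → 4 → 3 → 9: 24+9+15+21 = 69
5 → 10 → 7 → 4 → 3 → 9: 10+11+9+15+21 = 66
The minimum is 66 kPa via 5 → 10 → 7 → 4 → 3 → 9.

66 kPa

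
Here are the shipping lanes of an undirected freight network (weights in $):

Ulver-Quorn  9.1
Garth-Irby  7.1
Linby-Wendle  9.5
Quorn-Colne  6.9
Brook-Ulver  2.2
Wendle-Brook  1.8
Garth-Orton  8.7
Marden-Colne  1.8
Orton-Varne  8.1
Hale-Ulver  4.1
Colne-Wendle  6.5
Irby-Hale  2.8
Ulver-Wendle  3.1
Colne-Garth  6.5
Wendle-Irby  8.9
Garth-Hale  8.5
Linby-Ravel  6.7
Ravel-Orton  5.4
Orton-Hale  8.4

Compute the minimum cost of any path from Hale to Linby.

Enumerating some paths:
Hale → Ulver → Wendle → Linby: 4.1+3.1+9.5 = 16.7
Hale → Ulver → Brook → Wendle → Linby: 4.1+2.2+1.8+9.5 = 17.6
The minimum is $16.7 via Hale → Ulver → Wendle → Linby.

$16.7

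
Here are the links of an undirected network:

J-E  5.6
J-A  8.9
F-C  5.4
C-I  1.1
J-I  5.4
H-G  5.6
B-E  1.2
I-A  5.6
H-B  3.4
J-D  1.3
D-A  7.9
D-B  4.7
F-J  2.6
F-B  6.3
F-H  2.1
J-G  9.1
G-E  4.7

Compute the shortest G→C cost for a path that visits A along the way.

24.7

Best G to A: G–J–A costing 18
Shortest A→C: A–I–C = 6.7
Total via A: 18 + 6.7 = 24.7.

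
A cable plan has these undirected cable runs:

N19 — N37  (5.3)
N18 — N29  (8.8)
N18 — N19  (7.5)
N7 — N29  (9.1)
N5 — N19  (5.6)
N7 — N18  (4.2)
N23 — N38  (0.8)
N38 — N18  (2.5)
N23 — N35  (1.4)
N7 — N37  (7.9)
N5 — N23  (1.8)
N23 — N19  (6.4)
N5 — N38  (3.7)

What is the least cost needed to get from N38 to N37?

12.5

Compare a few routes:
N38 → N18 → N7 → N37: 2.5+4.2+7.9 = 14.6
N38 → N5 → N19 → N37: 3.7+5.6+5.3 = 14.6
N38 → N23 → N19 → N37: 0.8+6.4+5.3 = 12.5
N38 → N23 → N5 → N19 → N37: 0.8+1.8+5.6+5.3 = 13.5
Cheapest is N38 → N23 → N19 → N37 at 12.5.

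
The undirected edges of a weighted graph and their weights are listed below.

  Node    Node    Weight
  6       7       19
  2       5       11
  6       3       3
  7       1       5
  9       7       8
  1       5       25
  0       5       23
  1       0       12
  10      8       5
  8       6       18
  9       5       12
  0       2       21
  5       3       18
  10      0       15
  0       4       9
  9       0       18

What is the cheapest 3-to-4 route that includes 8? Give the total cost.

50

Shortest 3→8: 3–6–8 = 21
Best 8 to 4: 8–10–0–4 costing 29
Total via 8: 21 + 29 = 50.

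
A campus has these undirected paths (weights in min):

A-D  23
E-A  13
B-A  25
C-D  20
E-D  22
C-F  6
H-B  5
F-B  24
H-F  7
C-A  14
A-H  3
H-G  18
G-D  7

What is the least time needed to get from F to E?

Enumerating some paths:
F → C → A → E: 6+14+13 = 33
F → C → D → E: 6+20+22 = 48
F → H → A → E: 7+3+13 = 23
F → B → H → A → E: 24+5+3+13 = 45
The minimum is 23 min via F → H → A → E.

23 min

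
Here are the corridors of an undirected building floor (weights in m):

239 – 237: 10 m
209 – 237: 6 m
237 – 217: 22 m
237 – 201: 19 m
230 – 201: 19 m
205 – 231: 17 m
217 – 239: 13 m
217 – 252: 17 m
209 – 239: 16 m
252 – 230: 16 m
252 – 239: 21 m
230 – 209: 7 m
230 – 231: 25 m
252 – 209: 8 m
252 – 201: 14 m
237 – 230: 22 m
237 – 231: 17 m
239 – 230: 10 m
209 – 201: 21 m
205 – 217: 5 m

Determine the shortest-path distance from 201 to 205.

Enumerating some paths:
201 - 237 - 239 - 217 - 205: 19+10+13+5 = 47
201 - 230 - 239 - 217 - 205: 19+10+13+5 = 47
201 - 252 - 217 - 205: 14+17+5 = 36
201 - 237 - 217 - 205: 19+22+5 = 46
Cheapest is 201 - 252 - 217 - 205 at 36 m.

36 m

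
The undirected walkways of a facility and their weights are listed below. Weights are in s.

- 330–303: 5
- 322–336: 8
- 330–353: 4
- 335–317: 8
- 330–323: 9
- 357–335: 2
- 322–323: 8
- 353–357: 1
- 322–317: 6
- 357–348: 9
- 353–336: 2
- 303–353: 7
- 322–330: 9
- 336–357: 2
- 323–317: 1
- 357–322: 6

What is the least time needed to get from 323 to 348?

20 s

Candidate routes:
323 → 317 → 322 → 357 → 348: 1+6+6+9 = 22
323 → 317 → 335 → 357 → 348: 1+8+2+9 = 20
The minimum is 20 s via 323 → 317 → 335 → 357 → 348.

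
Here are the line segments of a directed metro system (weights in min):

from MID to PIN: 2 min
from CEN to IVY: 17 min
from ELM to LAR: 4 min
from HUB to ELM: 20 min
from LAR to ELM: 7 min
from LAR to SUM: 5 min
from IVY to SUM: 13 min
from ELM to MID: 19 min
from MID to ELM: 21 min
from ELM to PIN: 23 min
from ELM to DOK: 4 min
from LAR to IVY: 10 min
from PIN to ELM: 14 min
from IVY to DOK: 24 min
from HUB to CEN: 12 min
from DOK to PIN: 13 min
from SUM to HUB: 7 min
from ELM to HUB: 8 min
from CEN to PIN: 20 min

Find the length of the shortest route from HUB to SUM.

Settle nodes by increasing distance from HUB:
HUB: 0
CEN: 12  (via HUB)
ELM: 20  (via HUB)
DOK: 24  (via ELM)
LAR: 24  (via ELM)
SUM: 29  (via LAR)
Shortest route: HUB → ELM → LAR → SUM = 29 min.

29 min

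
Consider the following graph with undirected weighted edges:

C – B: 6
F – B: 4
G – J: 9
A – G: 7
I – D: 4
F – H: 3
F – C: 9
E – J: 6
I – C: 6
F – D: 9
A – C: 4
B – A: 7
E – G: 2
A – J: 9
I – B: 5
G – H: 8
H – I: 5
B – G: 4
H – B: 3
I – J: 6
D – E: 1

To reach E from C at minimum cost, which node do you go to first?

I

Compare a few routes:
C–B–G–E: 6+4+2 = 12
C–I–D–E: 6+4+1 = 11
C–A–G–E: 4+7+2 = 13
The minimum is 11 via C–I–D–E.
So from C the first move is to I.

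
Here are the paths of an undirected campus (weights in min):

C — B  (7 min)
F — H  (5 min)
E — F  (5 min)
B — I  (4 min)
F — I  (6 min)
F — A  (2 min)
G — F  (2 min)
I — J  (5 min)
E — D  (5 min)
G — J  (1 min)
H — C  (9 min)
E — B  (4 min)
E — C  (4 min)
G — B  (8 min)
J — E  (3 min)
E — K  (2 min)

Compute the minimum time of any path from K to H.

12 min

Running Dijkstra from K:
K: 0
E: 2  (via K)
J: 5  (via E)
B: 6  (via E)
C: 6  (via E)
G: 6  (via J)
D: 7  (via E)
F: 7  (via E)
A: 9  (via F)
I: 10  (via J)
H: 12  (via F)
Shortest route: K → E → F → H = 12 min.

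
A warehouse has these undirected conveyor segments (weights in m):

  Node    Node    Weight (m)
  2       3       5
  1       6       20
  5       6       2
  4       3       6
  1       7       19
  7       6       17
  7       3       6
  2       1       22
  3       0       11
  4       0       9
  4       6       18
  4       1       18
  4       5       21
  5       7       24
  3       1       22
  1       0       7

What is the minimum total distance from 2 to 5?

30 m

Settle nodes by increasing distance from 2:
2: 0
3: 5  (via 2)
4: 11  (via 3)
7: 11  (via 3)
0: 16  (via 3)
1: 22  (via 2)
6: 28  (via 7)
5: 30  (via 6)
Shortest route: 2 → 3 → 7 → 6 → 5 = 30 m.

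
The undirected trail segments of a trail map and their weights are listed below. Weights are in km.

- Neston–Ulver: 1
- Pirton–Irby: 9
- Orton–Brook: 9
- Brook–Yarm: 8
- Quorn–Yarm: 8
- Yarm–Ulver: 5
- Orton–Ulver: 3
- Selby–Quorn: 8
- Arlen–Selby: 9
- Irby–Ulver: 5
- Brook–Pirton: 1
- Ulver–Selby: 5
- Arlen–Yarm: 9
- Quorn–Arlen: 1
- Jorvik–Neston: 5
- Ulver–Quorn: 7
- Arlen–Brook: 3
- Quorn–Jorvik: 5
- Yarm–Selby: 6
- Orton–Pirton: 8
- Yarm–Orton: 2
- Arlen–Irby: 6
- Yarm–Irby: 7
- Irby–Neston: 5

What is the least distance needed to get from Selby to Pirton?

Shortest distances from Selby:
Selby: 0
Ulver: 5  (via Selby)
Yarm: 6  (via Selby)
Neston: 6  (via Ulver)
Orton: 8  (via Ulver)
Quorn: 8  (via Selby)
Arlen: 9  (via Selby)
Irby: 10  (via Ulver)
Jorvik: 11  (via Neston)
Brook: 12  (via Arlen)
Pirton: 13  (via Brook)
Shortest route: Selby–Arlen–Brook–Pirton = 13 km.

13 km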